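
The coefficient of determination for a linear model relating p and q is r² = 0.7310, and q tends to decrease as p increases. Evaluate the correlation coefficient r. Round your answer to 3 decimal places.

-0.855

|r| = √0.7310 = 0.855
The association is negative, so r = −0.855.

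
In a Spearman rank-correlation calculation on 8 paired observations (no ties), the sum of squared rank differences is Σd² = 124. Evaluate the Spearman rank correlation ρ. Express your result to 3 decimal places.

ρ = 1 − 6Σd² / [n(n²−1)] = 1 − 6×124 / (8×63)
  = 1 − 744/504 = 1 − 1.4762 ≈ -0.476

-0.476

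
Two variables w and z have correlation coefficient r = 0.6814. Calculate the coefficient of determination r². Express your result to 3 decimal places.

r² = (0.6814)² = 0.464

0.464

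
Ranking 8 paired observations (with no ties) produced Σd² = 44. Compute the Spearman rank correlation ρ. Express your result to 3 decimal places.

ρ = 1 − 6Σd² / [n(n²−1)] = 1 − 6×44 / (8×63)
  = 1 − 264/504 = 1 − 0.5238 ≈ 0.476

0.476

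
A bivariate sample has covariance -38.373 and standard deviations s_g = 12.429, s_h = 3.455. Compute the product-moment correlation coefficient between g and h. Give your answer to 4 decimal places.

-0.8936

r = Cov(g,h) / (s_g · s_h) = -38.373 / (12.429 × 3.455)
  = -38.373 / 42.9422 ≈ -0.8936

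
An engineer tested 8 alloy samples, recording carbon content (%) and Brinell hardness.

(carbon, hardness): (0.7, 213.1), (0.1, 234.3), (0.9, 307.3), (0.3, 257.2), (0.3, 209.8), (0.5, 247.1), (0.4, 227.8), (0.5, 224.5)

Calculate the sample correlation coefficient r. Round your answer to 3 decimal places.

0.502

n = 8, Σx = 3.7, Σy = 1921.1, Σx² = 2.15, Σy² = 468260.77, Σxy = 916.19
nΣxy − ΣxΣy = 7329.52 − 7108.07 = 221.45
nΣx² − (Σx)² = 17.2 − 13.69 = 3.51; nΣy² − (Σy)² = 3746086.16 − 3690625.21 = 55460.95
r = 221.45 / √(3.51 × 55460.95) = 221.45 / 441.2119 ≈ 0.502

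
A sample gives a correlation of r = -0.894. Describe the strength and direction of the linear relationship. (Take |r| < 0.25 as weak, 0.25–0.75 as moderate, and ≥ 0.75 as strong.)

strong negative

r = -0.894 < 0 so the relationship is negative.
|r| = 0.894, which falls in the strong range.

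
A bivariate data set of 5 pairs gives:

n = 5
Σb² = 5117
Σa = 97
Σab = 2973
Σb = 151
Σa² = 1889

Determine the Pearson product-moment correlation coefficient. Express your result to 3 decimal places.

0.689

r = (nΣab − ΣaΣb) / √[(nΣa² − (Σa)²)(nΣb² − (Σb)²)]
Numerator: 5×2973 − 97×151 = 218
Denominator: √[(9445 − 9409)(25585 − 22801)] = √[36 × 2784] = 316.5817
r = 218 / 316.5817 ≈ 0.689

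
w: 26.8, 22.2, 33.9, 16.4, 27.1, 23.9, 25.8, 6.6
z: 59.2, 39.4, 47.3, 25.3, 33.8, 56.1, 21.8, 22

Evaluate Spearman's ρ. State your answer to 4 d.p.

0.4286

Rank w: 6, 3, 8, 2, 7, 4, 5, 1
Rank z: 8, 5, 6, 3, 4, 7, 1, 2
d = rank(w) − rank(z): -2, -2, 2, -1, 3, -3, 4, -1; Σd² = 48
ρ = 1 − 6Σd² / [n(n²−1)] = 1 − 6×48 / (8×63) = 1 − 288/504 ≈ 0.4286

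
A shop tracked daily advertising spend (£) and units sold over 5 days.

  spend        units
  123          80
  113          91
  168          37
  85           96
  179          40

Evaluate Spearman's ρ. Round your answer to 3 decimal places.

Rank spend: 3, 2, 4, 1, 5
Rank units: 3, 4, 1, 5, 2
d = rank(spend) − rank(units): 0, -2, 3, -4, 3; Σd² = 38
ρ = 1 − 6Σd² / [n(n²−1)] = 1 − 6×38 / (5×24) = 1 − 228/120 ≈ -0.900

-0.900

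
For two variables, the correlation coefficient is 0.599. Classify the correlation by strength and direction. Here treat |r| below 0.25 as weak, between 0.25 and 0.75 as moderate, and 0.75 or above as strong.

moderate positive

r = 0.599 > 0 so the relationship is positive.
|r| = 0.599, which falls in the moderate range.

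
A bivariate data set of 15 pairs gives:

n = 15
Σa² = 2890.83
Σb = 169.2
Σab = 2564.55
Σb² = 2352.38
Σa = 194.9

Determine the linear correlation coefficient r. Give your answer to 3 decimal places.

0.918

r = (nΣab − ΣaΣb) / √[(nΣa² − (Σa)²)(nΣb² − (Σb)²)]
Numerator: 15×2564.55 − 194.9×169.2 = 5491.17
Denominator: √[(43362.45 − 37986.01)(35285.7 − 28628.64)] = √[5376.44 × 6657.06] = 5982.5817
r = 5491.17 / 5982.5817 ≈ 0.918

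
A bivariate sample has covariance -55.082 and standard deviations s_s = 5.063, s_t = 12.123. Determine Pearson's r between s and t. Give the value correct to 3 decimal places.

-0.897

r = Cov(s,t) / (s_s · s_t) = -55.082 / (5.063 × 12.123)
  = -55.082 / 61.3787 ≈ -0.897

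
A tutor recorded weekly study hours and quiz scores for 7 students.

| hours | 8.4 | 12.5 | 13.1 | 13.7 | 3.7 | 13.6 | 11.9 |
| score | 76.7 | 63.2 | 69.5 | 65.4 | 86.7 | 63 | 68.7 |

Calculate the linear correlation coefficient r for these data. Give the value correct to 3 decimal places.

-0.962

n = 7, Σx = 76.9, Σy = 493.2, Σx² = 926.37, Σy² = 35190.12, Σxy = 5235.83
nΣxy − ΣxΣy = 36650.81 − 37927.08 = -1276.27
nΣx² − (Σx)² = 6484.59 − 5913.61 = 570.98; nΣy² − (Σy)² = 246330.84 − 243246.24 = 3084.6
r = -1276.27 / √(570.98 × 3084.6) = -1276.27 / 1327.1190 ≈ -0.962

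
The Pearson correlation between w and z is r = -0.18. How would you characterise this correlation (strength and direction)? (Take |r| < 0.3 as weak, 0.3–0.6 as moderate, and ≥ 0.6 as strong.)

r = -0.18 < 0 so the relationship is negative.
|r| = 0.18, which falls in the weak range.

weak negative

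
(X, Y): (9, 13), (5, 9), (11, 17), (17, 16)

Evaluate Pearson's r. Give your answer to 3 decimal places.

0.807

n = 4, ΣX = 42, ΣY = 55, ΣX² = 516, ΣY² = 795, ΣXY = 621
nΣXY − ΣXΣY = 2484 − 2310 = 174
nΣX² − (ΣX)² = 2064 − 1764 = 300; nΣY² − (ΣY)² = 3180 − 3025 = 155
r = 174 / √(300 × 155) = 174 / 215.6386 ≈ 0.807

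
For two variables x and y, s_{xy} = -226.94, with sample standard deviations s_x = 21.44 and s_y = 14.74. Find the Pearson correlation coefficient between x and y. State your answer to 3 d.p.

-0.718

r = Cov(x,y) / (s_x · s_y) = -226.94 / (21.44 × 14.74)
  = -226.94 / 316.0256 ≈ -0.718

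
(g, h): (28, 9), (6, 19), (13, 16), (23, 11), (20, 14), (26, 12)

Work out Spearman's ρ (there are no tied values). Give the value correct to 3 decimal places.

Rank g: 6, 1, 2, 4, 3, 5
Rank h: 1, 6, 5, 2, 4, 3
d = rank(g) − rank(h): 5, -5, -3, 2, -1, 2; Σd² = 68
ρ = 1 − 6Σd² / [n(n²−1)] = 1 − 6×68 / (6×35) = 1 − 408/210 ≈ -0.943

-0.943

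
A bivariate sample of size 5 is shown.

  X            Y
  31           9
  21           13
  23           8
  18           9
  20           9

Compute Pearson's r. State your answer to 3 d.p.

n = 5, ΣX = 113, ΣY = 48, ΣX² = 2655, ΣY² = 476, ΣXY = 1078
nΣXY − ΣXΣY = 5390 − 5424 = -34
nΣX² − (ΣX)² = 13275 − 12769 = 506; nΣY² − (ΣY)² = 2380 − 2304 = 76
r = -34 / √(506 × 76) = -34 / 196.1020 ≈ -0.173

-0.173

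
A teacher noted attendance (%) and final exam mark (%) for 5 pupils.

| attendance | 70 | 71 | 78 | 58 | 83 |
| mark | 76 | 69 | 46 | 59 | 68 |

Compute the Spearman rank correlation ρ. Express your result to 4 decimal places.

-0.2000

Rank attendance: 2, 3, 4, 1, 5
Rank mark: 5, 4, 1, 2, 3
d = rank(attendance) − rank(mark): -3, -1, 3, -1, 2; Σd² = 24
ρ = 1 − 6Σd² / [n(n²−1)] = 1 − 6×24 / (5×24) = 1 − 144/120 ≈ -0.2000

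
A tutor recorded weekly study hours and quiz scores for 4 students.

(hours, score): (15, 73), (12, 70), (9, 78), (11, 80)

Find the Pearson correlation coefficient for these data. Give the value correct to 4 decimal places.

n = 4, Σx = 47, Σy = 301, Σx² = 571, Σy² = 22713, Σxy = 3517
nΣxy − ΣxΣy = 14068 − 14147 = -79
nΣx² − (Σx)² = 2284 − 2209 = 75; nΣy² − (Σy)² = 90852 − 90601 = 251
r = -79 / √(75 × 251) = -79 / 137.2042 ≈ -0.5758

-0.5758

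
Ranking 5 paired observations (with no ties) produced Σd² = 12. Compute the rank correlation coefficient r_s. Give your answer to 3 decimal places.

ρ = 1 − 6Σd² / [n(n²−1)] = 1 − 6×12 / (5×24)
  = 1 − 72/120 = 1 − 0.6000 ≈ 0.400

0.400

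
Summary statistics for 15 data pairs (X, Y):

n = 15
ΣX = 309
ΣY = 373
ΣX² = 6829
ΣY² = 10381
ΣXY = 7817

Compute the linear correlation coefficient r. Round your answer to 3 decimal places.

0.186

r = (nΣXY − ΣXΣY) / √[(nΣX² − (ΣX)²)(nΣY² − (ΣY)²)]
Numerator: 15×7817 − 309×373 = 1998
Denominator: √[(102435 − 95481)(155715 − 139129)] = √[6954 × 16586] = 10739.6017
r = 1998 / 10739.6017 ≈ 0.186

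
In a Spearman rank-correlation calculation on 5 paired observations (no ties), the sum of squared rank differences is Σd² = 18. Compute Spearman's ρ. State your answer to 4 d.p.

0.1000

ρ = 1 − 6Σd² / [n(n²−1)] = 1 − 6×18 / (5×24)
  = 1 − 108/120 = 1 − 0.90000 ≈ 0.1000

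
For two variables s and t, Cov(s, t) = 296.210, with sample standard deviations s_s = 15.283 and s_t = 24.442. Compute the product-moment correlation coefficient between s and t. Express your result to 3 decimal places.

r = Cov(s,t) / (s_s · s_t) = 296.210 / (15.283 × 24.442)
  = 296.210 / 373.5471 ≈ 0.793

0.793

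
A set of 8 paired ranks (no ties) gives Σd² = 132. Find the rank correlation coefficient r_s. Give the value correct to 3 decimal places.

-0.571

ρ = 1 − 6Σd² / [n(n²−1)] = 1 − 6×132 / (8×63)
  = 1 − 792/504 = 1 − 1.5714 ≈ -0.571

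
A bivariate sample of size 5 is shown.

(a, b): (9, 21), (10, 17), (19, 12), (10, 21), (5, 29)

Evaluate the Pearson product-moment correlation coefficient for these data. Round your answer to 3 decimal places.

-0.921

n = 5, Σa = 53, Σb = 100, Σa² = 667, Σb² = 2156, Σab = 942
nΣab − ΣaΣb = 4710 − 5300 = -590
nΣa² − (Σa)² = 3335 − 2809 = 526; nΣb² − (Σb)² = 10780 − 10000 = 780
r = -590 / √(526 × 780) = -590 / 640.5310 ≈ -0.921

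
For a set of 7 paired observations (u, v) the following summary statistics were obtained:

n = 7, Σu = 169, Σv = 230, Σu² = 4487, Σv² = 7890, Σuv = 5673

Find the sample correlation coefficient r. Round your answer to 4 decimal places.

0.3265

r = (nΣuv − ΣuΣv) / √[(nΣu² − (Σu)²)(nΣv² − (Σv)²)]
Numerator: 7×5673 − 169×230 = 841
Denominator: √[(31409 − 28561)(55230 − 52900)] = √[2848 × 2330] = 2576.0124
r = 841 / 2576.0124 ≈ 0.3265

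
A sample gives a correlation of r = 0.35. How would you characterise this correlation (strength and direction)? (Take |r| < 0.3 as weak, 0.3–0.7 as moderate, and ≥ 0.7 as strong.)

moderate positive

r = 0.35 > 0 so the relationship is positive.
|r| = 0.35, which falls in the moderate range.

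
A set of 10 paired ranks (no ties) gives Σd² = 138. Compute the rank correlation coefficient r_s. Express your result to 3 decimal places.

0.164

ρ = 1 − 6Σd² / [n(n²−1)] = 1 − 6×138 / (10×99)
  = 1 − 828/990 = 1 − 0.8364 ≈ 0.164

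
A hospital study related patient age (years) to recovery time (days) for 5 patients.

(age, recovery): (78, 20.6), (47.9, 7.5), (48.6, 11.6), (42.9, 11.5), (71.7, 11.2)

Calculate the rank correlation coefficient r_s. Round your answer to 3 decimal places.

0.500

Rank age: 5, 2, 3, 1, 4
Rank recovery: 5, 1, 4, 3, 2
d = rank(age) − rank(recovery): 0, 1, -1, -2, 2; Σd² = 10
ρ = 1 − 6Σd² / [n(n²−1)] = 1 − 6×10 / (5×24) = 1 − 60/120 ≈ 0.500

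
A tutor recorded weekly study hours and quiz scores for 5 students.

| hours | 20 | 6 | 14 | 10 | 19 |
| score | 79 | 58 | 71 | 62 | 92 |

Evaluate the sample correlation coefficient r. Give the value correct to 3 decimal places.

n = 5, Σx = 69, Σy = 362, Σx² = 1093, Σy² = 26954, Σxy = 5290
nΣxy − ΣxΣy = 26450 − 24978 = 1472
nΣx² − (Σx)² = 5465 − 4761 = 704; nΣy² − (Σy)² = 134770 − 131044 = 3726
r = 1472 / √(704 × 3726) = 1472 / 1619.6000 ≈ 0.909

0.909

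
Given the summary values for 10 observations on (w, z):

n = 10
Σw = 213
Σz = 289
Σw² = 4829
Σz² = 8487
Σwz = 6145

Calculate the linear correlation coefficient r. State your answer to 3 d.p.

-0.054

r = (nΣwz − ΣwΣz) / √[(nΣw² − (Σw)²)(nΣz² − (Σz)²)]
Numerator: 10×6145 − 213×289 = -107
Denominator: √[(48290 − 45369)(84870 − 83521)] = √[2921 × 1349] = 1985.0514
r = -107 / 1985.0514 ≈ -0.054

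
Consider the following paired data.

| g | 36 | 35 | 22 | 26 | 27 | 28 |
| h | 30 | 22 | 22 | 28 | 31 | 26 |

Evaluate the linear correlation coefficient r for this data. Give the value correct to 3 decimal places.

0.151

n = 6, Σg = 174, Σh = 159, Σg² = 5194, Σh² = 4289, Σgh = 4627
nΣgh − ΣgΣh = 27762 − 27666 = 96
nΣg² − (Σg)² = 31164 − 30276 = 888; nΣh² − (Σh)² = 25734 − 25281 = 453
r = 96 / √(888 × 453) = 96 / 634.2429 ≈ 0.151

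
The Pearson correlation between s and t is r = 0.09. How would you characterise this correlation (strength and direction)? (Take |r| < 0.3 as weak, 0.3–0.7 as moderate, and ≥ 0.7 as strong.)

r = 0.09 > 0 so the relationship is positive.
|r| = 0.09, which falls in the weak range.

weak positive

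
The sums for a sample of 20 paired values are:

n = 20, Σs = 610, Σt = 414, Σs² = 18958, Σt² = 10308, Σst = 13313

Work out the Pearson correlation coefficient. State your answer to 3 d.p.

r = (nΣst − ΣsΣt) / √[(nΣs² − (Σs)²)(nΣt² − (Σt)²)]
Numerator: 20×13313 − 610×414 = 13720
Denominator: √[(379160 − 372100)(206160 − 171396)] = √[7060 × 34764] = 15666.3282
r = 13720 / 15666.3282 ≈ 0.876

0.876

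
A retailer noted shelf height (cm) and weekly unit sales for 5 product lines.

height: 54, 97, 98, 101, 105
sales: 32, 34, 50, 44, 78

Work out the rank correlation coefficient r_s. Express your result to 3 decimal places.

Rank height: 1, 2, 3, 4, 5
Rank sales: 1, 2, 4, 3, 5
d = rank(height) − rank(sales): 0, 0, -1, 1, 0; Σd² = 2
ρ = 1 − 6Σd² / [n(n²−1)] = 1 − 6×2 / (5×24) = 1 − 12/120 ≈ 0.900

0.900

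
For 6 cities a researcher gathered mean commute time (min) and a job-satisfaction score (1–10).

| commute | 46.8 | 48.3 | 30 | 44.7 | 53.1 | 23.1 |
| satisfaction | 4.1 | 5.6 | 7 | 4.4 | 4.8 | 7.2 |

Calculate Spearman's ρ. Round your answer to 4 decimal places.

Rank commute: 4, 5, 2, 3, 6, 1
Rank satisfaction: 1, 4, 5, 2, 3, 6
d = rank(commute) − rank(satisfaction): 3, 1, -3, 1, 3, -5; Σd² = 54
ρ = 1 − 6Σd² / [n(n²−1)] = 1 − 6×54 / (6×35) = 1 − 324/210 ≈ -0.5429

-0.5429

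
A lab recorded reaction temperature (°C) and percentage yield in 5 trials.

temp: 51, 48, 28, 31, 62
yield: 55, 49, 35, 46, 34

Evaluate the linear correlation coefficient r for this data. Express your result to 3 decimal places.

n = 5, Σx = 220, Σy = 219, Σx² = 10494, Σy² = 9923, Σxy = 9671
nΣxy − ΣxΣy = 48355 − 48180 = 175
nΣx² − (Σx)² = 52470 − 48400 = 4070; nΣy² − (Σy)² = 49615 − 47961 = 1654
r = 175 / √(4070 × 1654) = 175 / 2594.5674 ≈ 0.067

0.067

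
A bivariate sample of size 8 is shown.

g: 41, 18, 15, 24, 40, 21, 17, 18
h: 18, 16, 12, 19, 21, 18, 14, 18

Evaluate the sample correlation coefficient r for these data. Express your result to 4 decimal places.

0.6879

n = 8, Σg = 194, Σh = 136, Σg² = 5460, Σh² = 2370, Σgh = 3442
nΣgh − ΣgΣh = 27536 − 26384 = 1152
nΣg² − (Σg)² = 43680 − 37636 = 6044; nΣh² − (Σh)² = 18960 − 18496 = 464
r = 1152 / √(6044 × 464) = 1152 / 1674.6391 ≈ 0.6879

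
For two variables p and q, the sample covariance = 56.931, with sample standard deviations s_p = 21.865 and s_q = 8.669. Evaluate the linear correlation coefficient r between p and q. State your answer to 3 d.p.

0.300

r = Cov(p,q) / (s_p · s_q) = 56.931 / (21.865 × 8.669)
  = 56.931 / 189.5477 ≈ 0.300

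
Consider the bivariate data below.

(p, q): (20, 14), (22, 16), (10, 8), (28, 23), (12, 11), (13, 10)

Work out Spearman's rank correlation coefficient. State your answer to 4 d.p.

Rank p: 4, 5, 1, 6, 2, 3
Rank q: 4, 5, 1, 6, 3, 2
d = rank(p) − rank(q): 0, 0, 0, 0, -1, 1; Σd² = 2
ρ = 1 − 6Σd² / [n(n²−1)] = 1 − 6×2 / (6×35) = 1 − 12/210 ≈ 0.9429

0.9429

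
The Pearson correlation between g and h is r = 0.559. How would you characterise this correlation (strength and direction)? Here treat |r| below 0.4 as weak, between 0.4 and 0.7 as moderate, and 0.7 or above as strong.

moderate positive

r = 0.559 > 0 so the relationship is positive.
|r| = 0.559, which falls in the moderate range.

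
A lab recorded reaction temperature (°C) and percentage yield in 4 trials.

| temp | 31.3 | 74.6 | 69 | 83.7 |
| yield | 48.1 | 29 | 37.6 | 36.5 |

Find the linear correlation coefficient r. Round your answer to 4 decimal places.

n = 4, Σx = 258.6, Σy = 151.2, Σx² = 18311.54, Σy² = 5900.62, Σxy = 9318.38
nΣxy − ΣxΣy = 37273.52 − 39100.32 = -1826.8
nΣx² − (Σx)² = 73246.16 − 66873.96 = 6372.2; nΣy² − (Σy)² = 23602.48 − 22861.44 = 741.04
r = -1826.8 / √(6372.2 × 741.04) = -1826.8 / 2173.0290 ≈ -0.8407

-0.8407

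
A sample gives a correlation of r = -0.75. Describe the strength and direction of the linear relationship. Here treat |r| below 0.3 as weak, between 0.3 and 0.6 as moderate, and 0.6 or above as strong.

strong negative

r = -0.75 < 0 so the relationship is negative.
|r| = 0.75, which falls in the strong range.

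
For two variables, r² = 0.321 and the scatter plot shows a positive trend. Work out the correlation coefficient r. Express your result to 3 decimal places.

0.567

|r| = √0.321 = 0.567
The association is positive, so r = 0.567.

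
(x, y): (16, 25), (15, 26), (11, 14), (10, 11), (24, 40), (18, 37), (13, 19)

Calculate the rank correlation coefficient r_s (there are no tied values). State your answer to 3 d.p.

Rank x: 5, 4, 2, 1, 7, 6, 3
Rank y: 4, 5, 2, 1, 7, 6, 3
d = rank(x) − rank(y): 1, -1, 0, 0, 0, 0, 0; Σd² = 2
ρ = 1 − 6Σd² / [n(n²−1)] = 1 − 6×2 / (7×48) = 1 − 12/336 ≈ 0.964

0.964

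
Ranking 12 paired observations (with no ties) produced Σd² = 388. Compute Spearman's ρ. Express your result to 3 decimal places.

ρ = 1 − 6Σd² / [n(n²−1)] = 1 − 6×388 / (12×143)
  = 1 − 2328/1716 = 1 − 1.3566 ≈ -0.357

-0.357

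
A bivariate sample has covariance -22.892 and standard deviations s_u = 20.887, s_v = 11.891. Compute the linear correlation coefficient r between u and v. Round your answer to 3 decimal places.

-0.092

r = Cov(u,v) / (s_u · s_v) = -22.892 / (20.887 × 11.891)
  = -22.892 / 248.3673 ≈ -0.092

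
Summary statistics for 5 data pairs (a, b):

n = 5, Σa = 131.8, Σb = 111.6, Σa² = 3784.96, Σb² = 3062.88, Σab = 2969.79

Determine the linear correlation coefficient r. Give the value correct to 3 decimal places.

r = (nΣab − ΣaΣb) / √[(nΣa² − (Σa)²)(nΣb² − (Σb)²)]
Numerator: 5×2969.79 − 131.8×111.6 = 140.07
Denominator: √[(18924.8 − 17371.24)(15314.4 − 12454.56)] = √[1553.56 × 2859.84] = 2107.8266
r = 140.07 / 2107.8266 ≈ 0.066

0.066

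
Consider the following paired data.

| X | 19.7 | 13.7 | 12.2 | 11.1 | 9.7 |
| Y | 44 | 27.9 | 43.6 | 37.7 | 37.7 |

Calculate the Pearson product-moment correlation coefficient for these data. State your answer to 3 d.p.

n = 5, ΣX = 66.4, ΣY = 190.9, ΣX² = 941.92, ΣY² = 7457.95, ΣXY = 2565.11
nΣXY − ΣXΣY = 12825.55 − 12675.76 = 149.79
nΣX² − (ΣX)² = 4709.6 − 4408.96 = 300.64; nΣY² − (ΣY)² = 37289.75 − 36442.81 = 846.94
r = 149.79 / √(300.64 × 846.94) = 149.79 / 504.6029 ≈ 0.297

0.297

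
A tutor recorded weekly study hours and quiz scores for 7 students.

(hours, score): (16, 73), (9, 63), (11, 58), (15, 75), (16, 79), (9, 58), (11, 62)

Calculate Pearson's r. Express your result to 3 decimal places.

n = 7, Σx = 87, Σy = 468, Σx² = 1141, Σy² = 31736, Σxy = 5966
nΣxy − ΣxΣy = 41762 − 40716 = 1046
nΣx² − (Σx)² = 7987 − 7569 = 418; nΣy² − (Σy)² = 222152 − 219024 = 3128
r = 1046 / √(418 × 3128) = 1046 / 1143.4614 ≈ 0.915

0.915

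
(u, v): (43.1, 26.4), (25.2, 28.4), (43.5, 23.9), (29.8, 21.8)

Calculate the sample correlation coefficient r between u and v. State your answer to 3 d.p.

n = 4, Σu = 141.6, Σv = 100.5, Σu² = 5272.94, Σv² = 2549.97, Σuv = 3542.81
nΣuv − ΣuΣv = 14171.24 − 14230.8 = -59.56
nΣu² − (Σu)² = 21091.76 − 20050.56 = 1041.2; nΣv² − (Σv)² = 10199.88 − 10100.25 = 99.63
r = -59.56 / √(1041.2 × 99.63) = -59.56 / 322.0788 ≈ -0.185

-0.185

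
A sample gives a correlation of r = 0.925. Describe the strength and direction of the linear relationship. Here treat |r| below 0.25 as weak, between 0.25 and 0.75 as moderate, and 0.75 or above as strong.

r = 0.925 > 0 so the relationship is positive.
|r| = 0.925, which falls in the strong range.

strong positive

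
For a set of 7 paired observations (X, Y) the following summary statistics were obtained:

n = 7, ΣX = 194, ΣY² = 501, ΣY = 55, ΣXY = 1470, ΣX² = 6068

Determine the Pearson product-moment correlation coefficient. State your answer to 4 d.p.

r = (nΣXY − ΣXΣY) / √[(nΣX² − (ΣX)²)(nΣY² − (ΣY)²)]
Numerator: 7×1470 − 194×55 = -380
Denominator: √[(42476 − 37636)(3507 − 3025)] = √[4840 × 482] = 1527.3768
r = -380 / 1527.3768 ≈ -0.2488

-0.2488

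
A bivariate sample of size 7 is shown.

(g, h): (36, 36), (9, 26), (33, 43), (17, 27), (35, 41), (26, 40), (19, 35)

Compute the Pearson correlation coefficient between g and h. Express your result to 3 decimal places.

n = 7, Σg = 175, Σh = 248, Σg² = 5017, Σh² = 9056, Σgh = 6548
nΣgh − ΣgΣh = 45836 − 43400 = 2436
nΣg² − (Σg)² = 35119 − 30625 = 4494; nΣh² − (Σh)² = 63392 − 61504 = 1888
r = 2436 / √(4494 × 1888) = 2436 / 2912.8460 ≈ 0.836

0.836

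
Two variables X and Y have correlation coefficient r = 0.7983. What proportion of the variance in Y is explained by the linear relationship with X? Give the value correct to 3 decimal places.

0.637

r² = (0.7983)² = 0.637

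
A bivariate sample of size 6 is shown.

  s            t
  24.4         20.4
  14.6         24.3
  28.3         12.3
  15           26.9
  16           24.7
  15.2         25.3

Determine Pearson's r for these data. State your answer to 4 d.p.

n = 6, Σs = 113.5, Σt = 133.9, Σs² = 2321.45, Σt² = 3131.73, Σst = 2383.89
nΣst − ΣsΣt = 14303.34 − 15197.65 = -894.31
nΣs² − (Σs)² = 13928.7 − 12882.25 = 1046.45; nΣt² − (Σt)² = 18790.38 − 17929.21 = 861.17
r = -894.31 / √(1046.45 × 861.17) = -894.31 / 949.3005 ≈ -0.9421

-0.9421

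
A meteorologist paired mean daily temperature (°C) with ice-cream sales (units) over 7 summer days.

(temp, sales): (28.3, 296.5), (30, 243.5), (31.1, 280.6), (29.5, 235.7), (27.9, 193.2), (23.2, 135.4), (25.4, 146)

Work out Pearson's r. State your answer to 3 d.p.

0.848

n = 7, Σx = 195.4, Σy = 1530.9, Σx² = 5500.16, Σy² = 358470.75, Σxy = 43615.72
nΣxy − ΣxΣy = 305310.04 − 299137.86 = 6172.18
nΣx² − (Σx)² = 38501.12 − 38181.16 = 319.96; nΣy² − (Σy)² = 2509295.25 − 2343654.81 = 165640.44
r = 6172.18 / √(319.96 × 165640.44) = 6172.18 / 7279.9942 ≈ 0.848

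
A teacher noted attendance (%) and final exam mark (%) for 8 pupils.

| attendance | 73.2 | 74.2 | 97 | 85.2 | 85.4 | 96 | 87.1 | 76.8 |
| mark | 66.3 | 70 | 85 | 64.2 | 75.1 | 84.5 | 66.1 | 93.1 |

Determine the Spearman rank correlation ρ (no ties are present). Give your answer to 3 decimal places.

0.286

Rank attendance: 1, 2, 8, 4, 5, 7, 6, 3
Rank mark: 3, 4, 7, 1, 5, 6, 2, 8
d = rank(attendance) − rank(mark): -2, -2, 1, 3, 0, 1, 4, -5; Σd² = 60
ρ = 1 − 6Σd² / [n(n²−1)] = 1 − 6×60 / (8×63) = 1 − 360/504 ≈ 0.286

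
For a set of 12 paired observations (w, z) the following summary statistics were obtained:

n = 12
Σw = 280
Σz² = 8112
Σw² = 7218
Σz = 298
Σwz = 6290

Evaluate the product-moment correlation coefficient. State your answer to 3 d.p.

r = (nΣwz − ΣwΣz) / √[(nΣw² − (Σw)²)(nΣz² − (Σz)²)]
Numerator: 12×6290 − 280×298 = -7960
Denominator: √[(86616 − 78400)(97344 − 88804)] = √[8216 × 8540] = 8376.4336
r = -7960 / 8376.4336 ≈ -0.950

-0.950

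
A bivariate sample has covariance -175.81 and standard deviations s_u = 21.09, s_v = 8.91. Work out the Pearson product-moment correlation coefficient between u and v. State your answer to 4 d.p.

-0.9356

r = Cov(u,v) / (s_u · s_v) = -175.81 / (21.09 × 8.91)
  = -175.81 / 187.9119 ≈ -0.9356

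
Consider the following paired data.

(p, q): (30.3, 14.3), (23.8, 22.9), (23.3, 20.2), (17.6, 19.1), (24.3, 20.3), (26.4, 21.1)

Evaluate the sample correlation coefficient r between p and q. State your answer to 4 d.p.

n = 6, Σp = 145.7, Σq = 117.9, Σp² = 3624.63, Σq² = 2359.05, Σpq = 2835.46
nΣpq − ΣpΣq = 17012.76 − 17178.03 = -165.27
nΣp² − (Σp)² = 21747.78 − 21228.49 = 519.29; nΣq² − (Σq)² = 14154.3 − 13900.41 = 253.89
r = -165.27 / √(519.29 × 253.89) = -165.27 / 363.1013 ≈ -0.4552

-0.4552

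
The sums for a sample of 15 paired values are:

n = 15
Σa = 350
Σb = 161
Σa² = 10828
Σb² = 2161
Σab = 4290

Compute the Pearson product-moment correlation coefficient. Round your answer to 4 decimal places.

r = (nΣab − ΣaΣb) / √[(nΣa² − (Σa)²)(nΣb² − (Σb)²)]
Numerator: 15×4290 − 350×161 = 8000
Denominator: √[(162420 − 122500)(32415 − 25921)] = √[39920 × 6494] = 16100.9466
r = 8000 / 16100.9466 ≈ 0.4969

0.4969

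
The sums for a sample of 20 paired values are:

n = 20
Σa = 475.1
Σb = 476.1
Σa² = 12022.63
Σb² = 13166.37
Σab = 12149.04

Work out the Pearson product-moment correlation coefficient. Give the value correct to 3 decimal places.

r = (nΣab − ΣaΣb) / √[(nΣa² − (Σa)²)(nΣb² − (Σb)²)]
Numerator: 20×12149.04 − 475.1×476.1 = 16785.69
Denominator: √[(240452.6 − 225720.01)(263327.4 − 226671.21)] = √[14732.59 × 36656.19] = 23238.7740
r = 16785.69 / 23238.7740 ≈ 0.722

0.722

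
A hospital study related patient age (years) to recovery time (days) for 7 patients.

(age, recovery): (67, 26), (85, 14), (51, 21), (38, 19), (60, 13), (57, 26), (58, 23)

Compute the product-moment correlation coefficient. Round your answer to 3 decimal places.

-0.258

n = 7, Σx = 416, Σy = 142, Σx² = 25972, Σy² = 3048, Σxy = 8321
nΣxy − ΣxΣy = 58247 − 59072 = -825
nΣx² − (Σx)² = 181804 − 173056 = 8748; nΣy² − (Σy)² = 21336 − 20164 = 1172
r = -825 / √(8748 × 1172) = -825 / 3201.9769 ≈ -0.258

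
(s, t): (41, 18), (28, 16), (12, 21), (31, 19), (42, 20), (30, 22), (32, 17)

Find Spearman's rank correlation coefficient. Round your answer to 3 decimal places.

Rank s: 6, 2, 1, 4, 7, 3, 5
Rank t: 3, 1, 6, 4, 5, 7, 2
d = rank(s) − rank(t): 3, 1, -5, 0, 2, -4, 3; Σd² = 64
ρ = 1 − 6Σd² / [n(n²−1)] = 1 − 6×64 / (7×48) = 1 − 384/336 ≈ -0.143

-0.143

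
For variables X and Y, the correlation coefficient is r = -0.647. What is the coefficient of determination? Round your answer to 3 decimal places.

r² = (-0.647)² = 0.419

0.419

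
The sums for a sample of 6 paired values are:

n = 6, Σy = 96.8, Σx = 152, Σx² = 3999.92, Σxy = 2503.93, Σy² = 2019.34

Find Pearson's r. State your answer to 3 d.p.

r = (nΣxy − ΣxΣy) / √[(nΣx² − (Σx)²)(nΣy² − (Σy)²)]
Numerator: 6×2503.93 − 152×96.8 = 309.98
Denominator: √[(23999.52 − 23104)(12116.04 − 9370.24)] = √[895.52 × 2745.8] = 1568.0940
r = 309.98 / 1568.0940 ≈ 0.198

0.198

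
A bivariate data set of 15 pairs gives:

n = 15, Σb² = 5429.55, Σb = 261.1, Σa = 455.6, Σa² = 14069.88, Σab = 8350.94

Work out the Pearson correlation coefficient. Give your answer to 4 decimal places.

r = (nΣab − ΣaΣb) / √[(nΣa² − (Σa)²)(nΣb² − (Σb)²)]
Numerator: 15×8350.94 − 455.6×261.1 = 6306.94
Denominator: √[(211048.2 − 207571.36)(81443.25 − 68173.21)] = √[3476.84 × 13270.04] = 6792.4816
r = 6306.94 / 6792.4816 ≈ 0.9285

0.9285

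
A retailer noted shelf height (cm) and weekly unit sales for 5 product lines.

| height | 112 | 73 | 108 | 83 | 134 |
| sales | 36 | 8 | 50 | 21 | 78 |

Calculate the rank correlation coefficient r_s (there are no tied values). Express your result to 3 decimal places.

0.900

Rank height: 4, 1, 3, 2, 5
Rank sales: 3, 1, 4, 2, 5
d = rank(height) − rank(sales): 1, 0, -1, 0, 0; Σd² = 2
ρ = 1 − 6Σd² / [n(n²−1)] = 1 − 6×2 / (5×24) = 1 − 12/120 ≈ 0.900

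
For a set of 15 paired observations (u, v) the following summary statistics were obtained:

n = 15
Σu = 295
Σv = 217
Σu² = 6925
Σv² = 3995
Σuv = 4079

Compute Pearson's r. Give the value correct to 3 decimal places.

-0.192

r = (nΣuv − ΣuΣv) / √[(nΣu² − (Σu)²)(nΣv² − (Σv)²)]
Numerator: 15×4079 − 295×217 = -2830
Denominator: √[(103875 − 87025)(59925 − 47089)] = √[16850 × 12836] = 14706.6856
r = -2830 / 14706.6856 ≈ -0.192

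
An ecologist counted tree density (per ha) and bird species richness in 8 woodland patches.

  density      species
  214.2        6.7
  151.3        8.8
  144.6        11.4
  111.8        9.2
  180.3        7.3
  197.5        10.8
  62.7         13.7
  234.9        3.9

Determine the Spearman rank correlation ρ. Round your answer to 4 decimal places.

Rank density: 7, 4, 3, 2, 5, 6, 1, 8
Rank species: 2, 4, 7, 5, 3, 6, 8, 1
d = rank(density) − rank(species): 5, 0, -4, -3, 2, 0, -7, 7; Σd² = 152
ρ = 1 − 6Σd² / [n(n²−1)] = 1 − 6×152 / (8×63) = 1 − 912/504 ≈ -0.8095

-0.8095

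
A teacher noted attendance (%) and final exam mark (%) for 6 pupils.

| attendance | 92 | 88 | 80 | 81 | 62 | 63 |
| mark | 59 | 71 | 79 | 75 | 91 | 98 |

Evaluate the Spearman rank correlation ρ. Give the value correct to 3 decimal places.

-0.943

Rank attendance: 6, 5, 3, 4, 1, 2
Rank mark: 1, 2, 4, 3, 5, 6
d = rank(attendance) − rank(mark): 5, 3, -1, 1, -4, -4; Σd² = 68
ρ = 1 − 6Σd² / [n(n²−1)] = 1 − 6×68 / (6×35) = 1 − 408/210 ≈ -0.943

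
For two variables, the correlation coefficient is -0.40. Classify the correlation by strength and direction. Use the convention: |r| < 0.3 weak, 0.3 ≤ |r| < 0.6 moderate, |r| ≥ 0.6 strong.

moderate negative

r = -0.40 < 0 so the relationship is negative.
|r| = 0.40, which falls in the moderate range.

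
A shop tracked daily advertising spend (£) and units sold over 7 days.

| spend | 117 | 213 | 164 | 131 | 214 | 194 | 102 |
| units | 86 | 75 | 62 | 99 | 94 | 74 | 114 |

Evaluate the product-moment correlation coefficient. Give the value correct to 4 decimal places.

-0.5431

n = 7, Σx = 1135, Σy = 604, Σx² = 196951, Σy² = 53974, Σxy = 95274
nΣxy − ΣxΣy = 666918 − 685540 = -18622
nΣx² − (Σx)² = 1378657 − 1288225 = 90432; nΣy² − (Σy)² = 377818 − 364816 = 13002
r = -18622 / √(90432 × 13002) = -18622 / 34289.8945 ≈ -0.5431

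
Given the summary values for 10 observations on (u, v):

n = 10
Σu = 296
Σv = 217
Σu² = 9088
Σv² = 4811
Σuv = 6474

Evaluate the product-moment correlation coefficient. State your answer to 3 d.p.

r = (nΣuv − ΣuΣv) / √[(nΣu² − (Σu)²)(nΣv² − (Σv)²)]
Numerator: 10×6474 − 296×217 = 508
Denominator: √[(90880 − 87616)(48110 − 47089)] = √[3264 × 1021] = 1825.5257
r = 508 / 1825.5257 ≈ 0.278

0.278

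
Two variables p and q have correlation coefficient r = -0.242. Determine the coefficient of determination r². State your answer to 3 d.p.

r² = (-0.242)² = 0.059

0.059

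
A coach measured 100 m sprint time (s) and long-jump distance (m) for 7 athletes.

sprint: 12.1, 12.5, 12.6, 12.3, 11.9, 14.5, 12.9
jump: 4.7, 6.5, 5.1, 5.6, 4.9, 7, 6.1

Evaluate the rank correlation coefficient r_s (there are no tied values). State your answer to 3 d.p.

0.786

Rank sprint: 2, 4, 5, 3, 1, 7, 6
Rank jump: 1, 6, 3, 4, 2, 7, 5
d = rank(sprint) − rank(jump): 1, -2, 2, -1, -1, 0, 1; Σd² = 12
ρ = 1 − 6Σd² / [n(n²−1)] = 1 − 6×12 / (7×48) = 1 − 72/336 ≈ 0.786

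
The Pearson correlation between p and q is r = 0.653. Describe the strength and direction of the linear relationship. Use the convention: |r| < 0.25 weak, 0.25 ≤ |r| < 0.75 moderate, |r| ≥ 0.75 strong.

moderate positive

r = 0.653 > 0 so the relationship is positive.
|r| = 0.653, which falls in the moderate range.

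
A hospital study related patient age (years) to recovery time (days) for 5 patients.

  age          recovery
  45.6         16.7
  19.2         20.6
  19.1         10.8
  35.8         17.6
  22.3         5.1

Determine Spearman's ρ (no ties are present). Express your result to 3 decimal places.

Rank age: 5, 2, 1, 4, 3
Rank recovery: 3, 5, 2, 4, 1
d = rank(age) − rank(recovery): 2, -3, -1, 0, 2; Σd² = 18
ρ = 1 − 6Σd² / [n(n²−1)] = 1 − 6×18 / (5×24) = 1 − 108/120 ≈ 0.100

0.100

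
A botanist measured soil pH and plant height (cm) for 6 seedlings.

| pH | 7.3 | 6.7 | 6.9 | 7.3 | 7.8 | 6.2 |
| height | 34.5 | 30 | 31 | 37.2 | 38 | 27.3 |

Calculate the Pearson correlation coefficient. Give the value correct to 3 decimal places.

0.960

n = 6, Σx = 42.2, Σy = 198, Σx² = 298.36, Σy² = 6624.38, Σxy = 1403.97
nΣxy − ΣxΣy = 8423.82 − 8355.6 = 68.22
nΣx² − (Σx)² = 1790.16 − 1780.84 = 9.32; nΣy² − (Σy)² = 39746.28 − 39204 = 542.28
r = 68.22 / √(9.32 × 542.28) = 68.22 / 71.0918 ≈ 0.960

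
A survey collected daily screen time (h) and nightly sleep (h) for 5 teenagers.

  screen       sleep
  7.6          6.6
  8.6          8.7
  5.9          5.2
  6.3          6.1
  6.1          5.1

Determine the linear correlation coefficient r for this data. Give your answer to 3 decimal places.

0.955

n = 5, Σx = 34.5, Σy = 31.7, Σx² = 243.43, Σy² = 209.51, Σxy = 225.2
nΣxy − ΣxΣy = 1126 − 1093.65 = 32.35
nΣx² − (Σx)² = 1217.15 − 1190.25 = 26.9; nΣy² − (Σy)² = 1047.55 − 1004.89 = 42.66
r = 32.35 / √(26.9 × 42.66) = 32.35 / 33.8756 ≈ 0.955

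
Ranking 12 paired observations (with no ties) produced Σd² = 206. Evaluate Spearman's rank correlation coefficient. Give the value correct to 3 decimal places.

ρ = 1 − 6Σd² / [n(n²−1)] = 1 − 6×206 / (12×143)
  = 1 − 1236/1716 = 1 − 0.7203 ≈ 0.280

0.280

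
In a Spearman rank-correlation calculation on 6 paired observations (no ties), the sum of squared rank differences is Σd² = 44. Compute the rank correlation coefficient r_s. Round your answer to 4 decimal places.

-0.2571

ρ = 1 − 6Σd² / [n(n²−1)] = 1 − 6×44 / (6×35)
  = 1 − 264/210 = 1 − 1.25714 ≈ -0.2571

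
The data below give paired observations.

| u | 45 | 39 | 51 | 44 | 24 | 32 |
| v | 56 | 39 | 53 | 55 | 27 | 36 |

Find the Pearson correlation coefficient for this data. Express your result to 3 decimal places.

n = 6, Σu = 235, Σv = 266, Σu² = 9683, Σv² = 12516, Σuv = 10964
nΣuv − ΣuΣv = 65784 − 62510 = 3274
nΣu² − (Σu)² = 58098 − 55225 = 2873; nΣv² − (Σv)² = 75096 − 70756 = 4340
r = 3274 / √(2873 × 4340) = 3274 / 3531.1216 ≈ 0.927

0.927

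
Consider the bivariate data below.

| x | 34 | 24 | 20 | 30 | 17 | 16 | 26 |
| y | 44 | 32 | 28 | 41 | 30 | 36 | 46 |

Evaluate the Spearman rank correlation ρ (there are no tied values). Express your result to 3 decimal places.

0.643

Rank x: 7, 4, 3, 6, 2, 1, 5
Rank y: 6, 3, 1, 5, 2, 4, 7
d = rank(x) − rank(y): 1, 1, 2, 1, 0, -3, -2; Σd² = 20
ρ = 1 − 6Σd² / [n(n²−1)] = 1 − 6×20 / (7×48) = 1 − 120/336 ≈ 0.643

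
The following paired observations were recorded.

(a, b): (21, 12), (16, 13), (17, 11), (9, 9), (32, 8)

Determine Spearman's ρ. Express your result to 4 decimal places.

-0.3000

Rank a: 4, 2, 3, 1, 5
Rank b: 4, 5, 3, 2, 1
d = rank(a) − rank(b): 0, -3, 0, -1, 4; Σd² = 26
ρ = 1 − 6Σd² / [n(n²−1)] = 1 − 6×26 / (5×24) = 1 − 156/120 ≈ -0.3000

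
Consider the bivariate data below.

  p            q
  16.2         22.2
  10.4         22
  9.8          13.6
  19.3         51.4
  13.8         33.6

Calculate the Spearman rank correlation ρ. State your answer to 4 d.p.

Rank p: 4, 2, 1, 5, 3
Rank q: 3, 2, 1, 5, 4
d = rank(p) − rank(q): 1, 0, 0, 0, -1; Σd² = 2
ρ = 1 − 6Σd² / [n(n²−1)] = 1 − 6×2 / (5×24) = 1 − 12/120 ≈ 0.9000

0.9000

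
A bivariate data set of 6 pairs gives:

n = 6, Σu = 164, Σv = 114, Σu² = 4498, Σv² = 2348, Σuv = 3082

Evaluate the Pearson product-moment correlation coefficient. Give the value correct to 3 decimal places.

r = (nΣuv − ΣuΣv) / √[(nΣu² − (Σu)²)(nΣv² − (Σv)²)]
Numerator: 6×3082 − 164×114 = -204
Denominator: √[(26988 − 26896)(14088 − 12996)] = √[92 × 1092] = 316.9606
r = -204 / 316.9606 ≈ -0.644

-0.644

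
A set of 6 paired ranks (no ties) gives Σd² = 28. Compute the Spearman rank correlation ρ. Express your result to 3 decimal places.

ρ = 1 − 6Σd² / [n(n²−1)] = 1 − 6×28 / (6×35)
  = 1 − 168/210 = 1 − 0.8000 ≈ 0.200

0.200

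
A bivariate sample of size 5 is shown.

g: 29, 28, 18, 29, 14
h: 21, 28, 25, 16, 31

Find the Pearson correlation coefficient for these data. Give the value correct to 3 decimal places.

-0.686

n = 5, Σg = 118, Σh = 121, Σg² = 2986, Σh² = 3067, Σgh = 2741
nΣgh − ΣgΣh = 13705 − 14278 = -573
nΣg² − (Σg)² = 14930 − 13924 = 1006; nΣh² − (Σh)² = 15335 − 14641 = 694
r = -573 / √(1006 × 694) = -573 / 835.5621 ≈ -0.686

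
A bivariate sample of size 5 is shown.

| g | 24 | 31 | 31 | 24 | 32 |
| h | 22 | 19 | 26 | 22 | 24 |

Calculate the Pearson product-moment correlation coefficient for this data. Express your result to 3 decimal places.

n = 5, Σg = 142, Σh = 113, Σg² = 4098, Σh² = 2581, Σgh = 3219
nΣgh − ΣgΣh = 16095 − 16046 = 49
nΣg² − (Σg)² = 20490 − 20164 = 326; nΣh² − (Σh)² = 12905 − 12769 = 136
r = 49 / √(326 × 136) = 49 / 210.5612 ≈ 0.233

0.233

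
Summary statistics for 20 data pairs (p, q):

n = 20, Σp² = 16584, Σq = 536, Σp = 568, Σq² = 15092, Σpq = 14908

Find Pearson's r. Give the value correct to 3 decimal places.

r = (nΣpq − ΣpΣq) / √[(nΣp² − (Σp)²)(nΣq² − (Σq)²)]
Numerator: 20×14908 − 568×536 = -6288
Denominator: √[(331680 − 322624)(301840 − 287296)] = √[9056 × 14544] = 11476.5179
r = -6288 / 11476.5179 ≈ -0.548

-0.548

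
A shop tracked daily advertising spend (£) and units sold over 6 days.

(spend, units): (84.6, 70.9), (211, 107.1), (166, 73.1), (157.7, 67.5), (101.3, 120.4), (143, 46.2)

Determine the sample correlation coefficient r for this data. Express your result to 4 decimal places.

n = 6, Σx = 863.6, Σy = 485.2, Σx² = 134814.14, Σy² = 43027.68, Σxy = 70178.71
nΣxy − ΣxΣy = 421072.26 − 419018.72 = 2053.54
nΣx² − (Σx)² = 808884.84 − 745804.96 = 63079.88; nΣy² − (Σy)² = 258166.08 − 235419.04 = 22747.04
r = 2053.54 / √(63079.88 × 22747.04) = 2053.54 / 37879.8172 ≈ 0.0542

0.0542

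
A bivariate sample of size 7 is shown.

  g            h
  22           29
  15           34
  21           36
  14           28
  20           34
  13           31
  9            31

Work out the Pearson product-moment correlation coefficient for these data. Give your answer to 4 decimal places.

n = 7, Σg = 114, Σh = 223, Σg² = 1996, Σh² = 7155, Σgh = 3658
nΣgh − ΣgΣh = 25606 − 25422 = 184
nΣg² − (Σg)² = 13972 − 12996 = 976; nΣh² − (Σh)² = 50085 − 49729 = 356
r = 184 / √(976 × 356) = 184 / 589.4540 ≈ 0.3122

0.3122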